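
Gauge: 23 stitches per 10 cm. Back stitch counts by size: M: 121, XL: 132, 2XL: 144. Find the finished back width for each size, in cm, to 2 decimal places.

M 52.61 cm; XL 57.39 cm; 2XL 62.61 cm.

23/10 = 2.3 sts per cm.
M: 121 / 2.3 = 52.609 → 52.61 cm.
XL: 132 / 2.3 = 57.391 → 57.39 cm.
2XL: 144 / 2.3 = 62.609 → 62.61 cm.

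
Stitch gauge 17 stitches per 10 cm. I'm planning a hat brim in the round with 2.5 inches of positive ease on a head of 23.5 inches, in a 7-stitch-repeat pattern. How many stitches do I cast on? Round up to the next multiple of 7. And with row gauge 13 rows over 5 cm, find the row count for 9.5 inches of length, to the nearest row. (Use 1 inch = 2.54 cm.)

Cast on 119 stitches; work 63 rows.

Finished = 23.5 + 2.5 = 26 inches.
26 inches × 2.54 = 66.04 cm.
17/10 = 1.7 sts per cm; 66.04 × 1.7 = 112.27 sts.
Next multiple of 7 → 119.
9.5 inches = 24.13 cm; × 2.6 = 62.74 → 63 rows.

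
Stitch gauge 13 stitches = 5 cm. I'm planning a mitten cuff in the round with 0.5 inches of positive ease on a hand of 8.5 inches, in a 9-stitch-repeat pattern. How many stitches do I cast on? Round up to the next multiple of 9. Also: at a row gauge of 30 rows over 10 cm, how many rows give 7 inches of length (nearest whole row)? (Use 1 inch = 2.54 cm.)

Cast on 63 stitches; work 53 rows.

Finished = 8.5 + 0.5 = 9 inches.
9 inches × 2.54 = 22.86 cm.
13/5 = 2.6 sts per cm; 22.86 × 2.6 = 59.44 sts.
Next multiple of 9 → 63.
7 inches = 17.78 cm; × 3 = 53.34 → 53 rows.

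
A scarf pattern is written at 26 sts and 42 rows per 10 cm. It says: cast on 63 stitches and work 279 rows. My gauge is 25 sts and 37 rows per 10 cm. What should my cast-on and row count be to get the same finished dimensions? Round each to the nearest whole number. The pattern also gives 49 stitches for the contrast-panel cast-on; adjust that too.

Cast on 61 stitches; work 246 rows; contrast-panel cast-on 47 stitches.

Stitches: 63 × 25/26 = 60.58 → 61.
Rows: 279 × 37/42 = 245.79 → 246.
contrast-panel cast-on: 49 × 25/26 = 47.12 → 47.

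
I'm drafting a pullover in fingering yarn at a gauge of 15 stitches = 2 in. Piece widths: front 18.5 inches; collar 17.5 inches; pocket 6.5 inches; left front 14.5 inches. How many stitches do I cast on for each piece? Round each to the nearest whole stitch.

Rate = 15/2 = 7.5 sts per in.
front: 18.5 × 7.5 = 138.75 → 139.
collar: 17.5 × 7.5 = 131.25 → 131.
pocket: 6.5 × 7.5 = 48.75 → 49.
left front: 14.5 × 7.5 = 108.75 → 109.

front 139; collar 131; pocket 49; left front 109.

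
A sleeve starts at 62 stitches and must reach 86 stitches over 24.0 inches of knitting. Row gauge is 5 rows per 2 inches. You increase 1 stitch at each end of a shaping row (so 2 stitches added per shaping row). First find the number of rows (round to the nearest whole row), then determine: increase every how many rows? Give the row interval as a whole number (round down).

Rows = 24.0 × 2.5 = 60.0 → 60 rows.
Stitches to add: 24 → 12 shaping rows (at 2 st each).
60 / 12 = 5.00 → every 5 rows.

Increase every 5th row.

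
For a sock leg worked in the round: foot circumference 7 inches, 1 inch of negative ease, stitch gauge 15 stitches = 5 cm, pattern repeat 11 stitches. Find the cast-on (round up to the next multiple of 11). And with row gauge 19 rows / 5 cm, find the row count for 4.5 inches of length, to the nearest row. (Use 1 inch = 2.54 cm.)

Cast on 55 stitches; work 43 rows.

Finished = 7 − 1 = 6 inches.
6 inches × 2.54 = 15.24 cm.
15/5 = 3 sts per cm; 15.24 × 3 = 45.72 sts.
Next multiple of 11 → 55.
4.5 inches = 11.43 cm; × 3.8 = 43.43 → 43 rows.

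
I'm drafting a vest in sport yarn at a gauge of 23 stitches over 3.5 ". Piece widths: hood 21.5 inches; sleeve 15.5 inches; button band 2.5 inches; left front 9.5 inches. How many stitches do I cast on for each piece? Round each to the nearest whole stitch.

hood 141; sleeve 102; button band 16; left front 62.

Rate = 23/3.5 = 6.571 sts per in.
hood: 21.5 × 6.571 = 141.29 → 141.
sleeve: 15.5 × 6.571 = 101.86 → 102.
button band: 2.5 × 6.571 = 16.43 → 16.
left front: 9.5 × 6.571 = 62.43 → 62.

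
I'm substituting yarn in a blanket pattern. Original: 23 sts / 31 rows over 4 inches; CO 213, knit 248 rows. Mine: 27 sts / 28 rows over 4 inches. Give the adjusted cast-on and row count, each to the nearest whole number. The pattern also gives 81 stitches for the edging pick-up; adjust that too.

Cast on 250 stitches; work 224 rows; edging pick-up 95 stitches.

Stitches: 213 × 27/23 = 250.04 → 250.
Rows: 248 × 28/31 = 224.00 → 224.
edging pick-up: 81 × 27/23 = 95.09 → 95.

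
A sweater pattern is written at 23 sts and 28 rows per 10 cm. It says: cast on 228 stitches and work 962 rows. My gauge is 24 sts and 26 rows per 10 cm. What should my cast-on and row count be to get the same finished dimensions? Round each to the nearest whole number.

Cast on 238 stitches; work 893 rows.

Stitches: 228 × 24/23 = 237.91 → 238.
Rows: 962 × 26/28 = 893.29 → 893.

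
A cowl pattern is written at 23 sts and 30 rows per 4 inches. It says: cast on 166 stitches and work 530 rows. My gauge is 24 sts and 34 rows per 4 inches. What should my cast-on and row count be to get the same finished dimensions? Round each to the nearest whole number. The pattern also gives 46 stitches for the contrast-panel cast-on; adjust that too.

Cast on 173 stitches; work 601 rows; contrast-panel cast-on 48 stitches.

Stitches: 166 × 24/23 = 173.22 → 173.
Rows: 530 × 34/30 = 600.67 → 601.
contrast-panel cast-on: 46 × 24/23 = 48.00 → 48.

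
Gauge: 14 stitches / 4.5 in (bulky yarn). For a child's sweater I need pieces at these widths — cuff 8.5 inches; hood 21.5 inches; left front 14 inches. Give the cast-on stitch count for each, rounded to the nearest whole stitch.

Rate = 14/4.5 = 3.111 sts per in.
cuff: 8.5 × 3.111 = 26.44 → 26.
hood: 21.5 × 3.111 = 66.89 → 67.
left front: 14 × 3.111 = 43.56 → 44.

cuff 26; hood 67; left front 44.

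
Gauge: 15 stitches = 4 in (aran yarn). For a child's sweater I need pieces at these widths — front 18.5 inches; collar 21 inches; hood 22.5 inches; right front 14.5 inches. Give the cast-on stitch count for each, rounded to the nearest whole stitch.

front 69; collar 79; hood 84; right front 54.

Rate = 15/4 = 3.75 sts per in.
front: 18.5 × 3.75 = 69.38 → 69.
collar: 21 × 3.75 = 78.75 → 79.
hood: 22.5 × 3.75 = 84.38 → 84.
right front: 14.5 × 3.75 = 54.38 → 54.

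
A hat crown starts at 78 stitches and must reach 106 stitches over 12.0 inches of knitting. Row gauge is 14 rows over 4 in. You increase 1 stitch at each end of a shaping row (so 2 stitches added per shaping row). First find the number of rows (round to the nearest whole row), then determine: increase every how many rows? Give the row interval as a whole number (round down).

Increase every 3rd row.

Rows = 12.0 × 3.5 = 42.0 → 42 rows.
Stitches to add: 28 → 14 shaping rows (at 2 st each).
42 / 14 = 3.00 → every 3 rows.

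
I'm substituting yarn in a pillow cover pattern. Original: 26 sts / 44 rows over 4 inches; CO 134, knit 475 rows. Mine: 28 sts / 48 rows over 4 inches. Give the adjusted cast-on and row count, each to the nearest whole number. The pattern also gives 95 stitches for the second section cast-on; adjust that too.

Cast on 144 stitches; work 518 rows; second section cast-on 102 stitches.

Stitches: 134 × 28/26 = 144.31 → 144.
Rows: 475 × 48/44 = 518.18 → 518.
second section cast-on: 95 × 28/26 = 102.31 → 102.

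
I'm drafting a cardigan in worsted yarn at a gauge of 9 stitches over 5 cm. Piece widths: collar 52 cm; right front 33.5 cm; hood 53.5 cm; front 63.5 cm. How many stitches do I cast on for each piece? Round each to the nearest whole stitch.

collar 94; right front 60; hood 96; front 114.

Rate = 9/5 = 1.8 sts per cm.
collar: 52 × 1.8 = 93.60 → 94.
right front: 33.5 × 1.8 = 60.30 → 60.
hood: 53.5 × 1.8 = 96.30 → 96.
front: 63.5 × 1.8 = 114.30 → 114.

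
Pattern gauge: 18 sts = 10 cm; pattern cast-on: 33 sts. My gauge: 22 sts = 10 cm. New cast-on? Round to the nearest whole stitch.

Scale factor = 22 / 18 = 1.222.
33 × 22 / 18 = 40.33 sts.
→ 40 sts.

40 stitches.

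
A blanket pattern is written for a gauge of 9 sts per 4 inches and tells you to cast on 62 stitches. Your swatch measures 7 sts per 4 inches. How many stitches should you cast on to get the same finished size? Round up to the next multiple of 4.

Cast on 52 stitches.

Scale factor = 7 / 9 = 0.778.
62 × 7 / 9 = 48.22 sts.
→ 52 sts.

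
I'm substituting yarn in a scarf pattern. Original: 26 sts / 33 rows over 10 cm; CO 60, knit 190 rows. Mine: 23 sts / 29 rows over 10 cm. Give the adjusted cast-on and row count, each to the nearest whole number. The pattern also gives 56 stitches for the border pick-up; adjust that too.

Cast on 53 stitches; work 167 rows; border pick-up 50 stitches.

Stitches: 60 × 23/26 = 53.08 → 53.
Rows: 190 × 29/33 = 166.97 → 167.
border pick-up: 56 × 23/26 = 49.54 → 50.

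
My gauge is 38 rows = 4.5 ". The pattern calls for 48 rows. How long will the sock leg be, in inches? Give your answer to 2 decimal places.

5.68 inches.

38 rows / 4.5 inch = 8.444 rows per inch.
48 / 8.444 = 5.684 inches.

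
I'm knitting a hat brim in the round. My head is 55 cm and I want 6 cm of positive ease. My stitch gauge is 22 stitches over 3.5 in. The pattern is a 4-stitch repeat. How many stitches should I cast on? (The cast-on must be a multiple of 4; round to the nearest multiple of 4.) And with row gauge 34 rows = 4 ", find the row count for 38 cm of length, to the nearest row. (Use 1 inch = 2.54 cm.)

Finished = 55 + 6 = 61 cm.
61 cm × 1/2.54 = 24.02 inches.
22/3.5 = 6.286 sts per in; 24.02 × 6.286 = 150.96 sts.
Nearest multiple of 4 → 152.
38 cm = 14.96 inches; × 8.5 = 127.17 → 127 rows.

Cast on 152 stitches; work 127 rows.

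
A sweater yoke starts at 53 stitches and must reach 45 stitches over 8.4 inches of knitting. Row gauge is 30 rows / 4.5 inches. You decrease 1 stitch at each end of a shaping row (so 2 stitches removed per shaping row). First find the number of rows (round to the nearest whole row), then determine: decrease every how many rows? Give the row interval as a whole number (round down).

Rows = 8.4 × 6.667 = 56.0 → 56 rows.
Stitches to remove: 8 → 4 shaping rows (at 2 st each).
56 / 4 = 14.00 → every 14 rows.

Decrease every 14th row.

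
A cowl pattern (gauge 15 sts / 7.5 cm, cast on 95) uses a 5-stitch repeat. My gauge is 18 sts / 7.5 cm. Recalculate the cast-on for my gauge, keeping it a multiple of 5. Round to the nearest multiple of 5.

95 × 18 / 15 = 114.00.
Nearest multiple of 5: 115.

115 stitches.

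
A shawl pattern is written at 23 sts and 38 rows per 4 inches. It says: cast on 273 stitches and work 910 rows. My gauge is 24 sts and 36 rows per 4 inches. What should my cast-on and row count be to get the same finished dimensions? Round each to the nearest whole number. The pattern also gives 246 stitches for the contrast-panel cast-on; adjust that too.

Stitches: 273 × 24/23 = 284.87 → 285.
Rows: 910 × 36/38 = 862.11 → 862.
contrast-panel cast-on: 246 × 24/23 = 256.70 → 257.

Cast on 285 stitches; work 862 rows; contrast-panel cast-on 257 stitches.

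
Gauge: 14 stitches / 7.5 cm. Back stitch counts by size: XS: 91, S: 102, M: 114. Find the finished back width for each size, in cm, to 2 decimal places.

14/7.5 = 1.867 sts per cm.
XS: 91 / 1.867 = 48.750 → 48.75 cm.
S: 102 / 1.867 = 54.643 → 54.64 cm.
M: 114 / 1.867 = 61.071 → 61.07 cm.

XS 48.75 cm; S 54.64 cm; M 61.07 cm.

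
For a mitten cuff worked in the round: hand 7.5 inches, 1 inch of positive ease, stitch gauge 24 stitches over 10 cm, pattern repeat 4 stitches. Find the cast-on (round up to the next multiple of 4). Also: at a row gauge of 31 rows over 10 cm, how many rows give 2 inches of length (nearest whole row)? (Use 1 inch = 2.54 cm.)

Finished = 7.5 + 1 = 8.5 inches.
8.5 inches × 2.54 = 21.59 cm.
24/10 = 2.4 sts per cm; 21.59 × 2.4 = 51.82 sts.
Next multiple of 4 → 52.
2 inches = 5.08 cm; × 3.1 = 15.75 → 16 rows.

Cast on 52 stitches; work 16 rows.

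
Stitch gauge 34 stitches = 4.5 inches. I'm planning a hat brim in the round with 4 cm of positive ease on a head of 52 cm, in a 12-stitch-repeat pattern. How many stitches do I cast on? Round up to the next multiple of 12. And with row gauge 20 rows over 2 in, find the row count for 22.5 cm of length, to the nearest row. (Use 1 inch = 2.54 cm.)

Finished = 52 + 4 = 56 cm.
56 cm × 1/2.54 = 22.05 inches.
34/4.5 = 7.556 sts per in; 22.05 × 7.556 = 166.58 sts.
Next multiple of 12 → 168.
22.5 cm = 8.86 inches; × 10 = 88.58 → 89 rows.

Cast on 168 stitches; work 89 rows.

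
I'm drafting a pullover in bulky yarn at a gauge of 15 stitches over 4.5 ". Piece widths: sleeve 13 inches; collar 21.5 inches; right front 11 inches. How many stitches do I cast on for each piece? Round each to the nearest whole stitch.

Rate = 15/4.5 = 3.333 sts per in.
sleeve: 13 × 3.333 = 43.33 → 43.
collar: 21.5 × 3.333 = 71.67 → 72.
right front: 11 × 3.333 = 36.67 → 37.

sleeve 43; collar 72; right front 37.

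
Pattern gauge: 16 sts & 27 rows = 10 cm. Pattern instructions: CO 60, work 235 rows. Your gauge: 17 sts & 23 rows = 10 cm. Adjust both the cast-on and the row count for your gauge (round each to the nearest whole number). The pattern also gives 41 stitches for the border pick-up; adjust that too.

Stitches: 60 × 17/16 = 63.75 → 64.
Rows: 235 × 23/27 = 200.19 → 200.
border pick-up: 41 × 17/16 = 43.56 → 44.

Cast on 64 stitches; work 200 rows; border pick-up 44 stitches.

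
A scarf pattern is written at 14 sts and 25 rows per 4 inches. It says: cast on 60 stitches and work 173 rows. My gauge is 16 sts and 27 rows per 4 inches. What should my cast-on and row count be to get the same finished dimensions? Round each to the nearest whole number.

Stitches: 60 × 16/14 = 68.57 → 69.
Rows: 173 × 27/25 = 186.84 → 187.

Cast on 69 stitches; work 187 rows.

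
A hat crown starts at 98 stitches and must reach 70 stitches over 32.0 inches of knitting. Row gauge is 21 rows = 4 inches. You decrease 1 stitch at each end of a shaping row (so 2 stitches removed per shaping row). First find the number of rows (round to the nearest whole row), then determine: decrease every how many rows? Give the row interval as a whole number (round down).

Rows = 32.0 × 5.25 = 168.0 → 168 rows.
Stitches to remove: 28 → 14 shaping rows (at 2 st each).
168 / 14 = 12.00 → every 12 rows.

Decrease every 12th row.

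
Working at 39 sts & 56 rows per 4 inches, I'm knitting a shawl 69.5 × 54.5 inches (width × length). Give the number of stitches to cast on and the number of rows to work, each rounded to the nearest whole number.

Cast on 678 stitches and work 763 rows.

Stitch gauge = 39/4 = 9.75 sts/in; 69.5 × 9.75 = 677.62 → 678 sts.
Row gauge = 56/4 = 14 rows/in; 54.5 × 14 = 763.00 → 763 rows.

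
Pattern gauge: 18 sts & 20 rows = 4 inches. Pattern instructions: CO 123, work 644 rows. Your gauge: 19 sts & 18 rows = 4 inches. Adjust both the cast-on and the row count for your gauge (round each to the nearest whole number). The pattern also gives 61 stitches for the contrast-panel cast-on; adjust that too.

Cast on 130 stitches; work 580 rows; contrast-panel cast-on 64 stitches.

Stitches: 123 × 19/18 = 129.83 → 130.
Rows: 644 × 18/20 = 579.60 → 580.
contrast-panel cast-on: 61 × 19/18 = 64.39 → 64.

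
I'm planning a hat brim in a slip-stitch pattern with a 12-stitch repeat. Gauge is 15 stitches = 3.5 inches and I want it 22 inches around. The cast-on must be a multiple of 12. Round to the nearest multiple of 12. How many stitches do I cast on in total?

15 / 3.5 = 4.286 sts per inch.
22 × 4.286 = 94.29 sts.
Nearest multiple of 12: 96.

CO 96 sts.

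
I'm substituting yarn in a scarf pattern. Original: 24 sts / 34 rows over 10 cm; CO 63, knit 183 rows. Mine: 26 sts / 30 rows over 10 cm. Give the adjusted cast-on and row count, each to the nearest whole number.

Cast on 68 stitches; work 161 rows.

Stitches: 63 × 26/24 = 68.25 → 68.
Rows: 183 × 30/34 = 161.47 → 161.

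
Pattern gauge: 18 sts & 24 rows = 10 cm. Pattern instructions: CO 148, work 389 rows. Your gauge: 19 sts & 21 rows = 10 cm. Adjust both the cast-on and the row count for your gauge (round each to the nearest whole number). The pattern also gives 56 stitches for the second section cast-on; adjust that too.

Cast on 156 stitches; work 340 rows; second section cast-on 59 stitches.

Stitches: 148 × 19/18 = 156.22 → 156.
Rows: 389 × 21/24 = 340.38 → 340.
second section cast-on: 56 × 19/18 = 59.11 → 59.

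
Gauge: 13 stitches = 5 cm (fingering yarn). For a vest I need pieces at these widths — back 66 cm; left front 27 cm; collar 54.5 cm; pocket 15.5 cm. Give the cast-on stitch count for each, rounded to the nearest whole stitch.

Rate = 13/5 = 2.6 sts per cm.
back: 66 × 2.6 = 171.60 → 172.
left front: 27 × 2.6 = 70.20 → 70.
collar: 54.5 × 2.6 = 141.70 → 142.
pocket: 15.5 × 2.6 = 40.30 → 40.

back 172; left front 70; collar 142; pocket 40.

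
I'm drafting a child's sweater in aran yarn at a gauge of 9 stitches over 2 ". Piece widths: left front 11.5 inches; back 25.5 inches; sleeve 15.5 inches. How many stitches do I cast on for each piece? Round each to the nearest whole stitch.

left front 52; back 115; sleeve 70.

Rate = 9/2 = 4.5 sts per in.
left front: 11.5 × 4.5 = 51.75 → 52.
back: 25.5 × 4.5 = 114.75 → 115.
sleeve: 15.5 × 4.5 = 69.75 → 70.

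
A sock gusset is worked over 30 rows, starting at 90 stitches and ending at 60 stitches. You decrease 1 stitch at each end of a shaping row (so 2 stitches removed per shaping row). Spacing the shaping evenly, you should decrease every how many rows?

Stitches to remove: |60 − 90| = 30.
Shaping rows needed: 30 / 2 = 15.
30 rows / 15 = every 2 rows.

Decrease every 2nd row.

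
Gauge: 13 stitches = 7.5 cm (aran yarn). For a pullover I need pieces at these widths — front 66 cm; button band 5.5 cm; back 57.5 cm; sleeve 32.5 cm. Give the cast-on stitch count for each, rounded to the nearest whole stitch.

Rate = 13/7.5 = 1.733 sts per cm.
front: 66 × 1.733 = 114.40 → 114.
button band: 5.5 × 1.733 = 9.53 → 10.
back: 57.5 × 1.733 = 99.67 → 100.
sleeve: 32.5 × 1.733 = 56.33 → 56.

front 114; button band 10; back 100; sleeve 56.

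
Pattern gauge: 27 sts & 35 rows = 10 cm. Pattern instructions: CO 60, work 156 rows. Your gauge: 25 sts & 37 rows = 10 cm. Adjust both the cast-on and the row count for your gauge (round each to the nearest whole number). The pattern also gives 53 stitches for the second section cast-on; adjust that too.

Cast on 56 stitches; work 165 rows; second section cast-on 49 stitches.

Stitches: 60 × 25/27 = 55.56 → 56.
Rows: 156 × 37/35 = 164.91 → 165.
second section cast-on: 53 × 25/27 = 49.07 → 49.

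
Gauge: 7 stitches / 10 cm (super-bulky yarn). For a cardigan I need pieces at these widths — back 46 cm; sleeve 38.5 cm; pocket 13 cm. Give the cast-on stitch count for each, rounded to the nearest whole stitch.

Rate = 7/10 = 0.7 sts per cm.
back: 46 × 0.7 = 32.20 → 32.
sleeve: 38.5 × 0.7 = 26.95 → 27.
pocket: 13 × 0.7 = 9.10 → 9.

back 32; sleeve 27; pocket 9.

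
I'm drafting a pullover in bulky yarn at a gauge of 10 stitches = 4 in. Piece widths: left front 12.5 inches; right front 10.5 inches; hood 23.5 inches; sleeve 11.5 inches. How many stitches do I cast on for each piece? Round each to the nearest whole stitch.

Rate = 10/4 = 2.5 sts per in.
left front: 12.5 × 2.5 = 31.25 → 31.
right front: 10.5 × 2.5 = 26.25 → 26.
hood: 23.5 × 2.5 = 58.75 → 59.
sleeve: 11.5 × 2.5 = 28.75 → 29.

left front 31; right front 26; hood 59; sleeve 29.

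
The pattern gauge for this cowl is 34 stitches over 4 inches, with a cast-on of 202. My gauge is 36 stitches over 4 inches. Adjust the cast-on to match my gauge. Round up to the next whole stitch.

Scale factor = 36 / 34 = 1.059.
202 × 36 / 34 = 213.88 sts.
→ 214 sts.

CO 214 sts.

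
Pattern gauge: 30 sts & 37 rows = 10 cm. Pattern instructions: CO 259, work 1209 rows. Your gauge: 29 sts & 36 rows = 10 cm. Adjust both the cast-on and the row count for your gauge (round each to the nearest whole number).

Stitches: 259 × 29/30 = 250.37 → 250.
Rows: 1209 × 36/37 = 1176.32 → 1176.

Cast on 250 stitches; work 1176 rows.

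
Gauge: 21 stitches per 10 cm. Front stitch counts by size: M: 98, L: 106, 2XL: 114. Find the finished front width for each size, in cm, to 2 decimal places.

21/10 = 2.1 sts per cm.
M: 98 / 2.1 = 46.667 → 46.67 cm.
L: 106 / 2.1 = 50.476 → 50.48 cm.
2XL: 114 / 2.1 = 54.286 → 54.29 cm.

M 46.67 cm; L 50.48 cm; 2XL 54.29 cm.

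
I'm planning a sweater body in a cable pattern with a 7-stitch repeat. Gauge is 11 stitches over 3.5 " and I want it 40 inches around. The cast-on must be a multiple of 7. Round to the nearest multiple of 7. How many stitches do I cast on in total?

11 / 3.5 = 3.143 sts per inch.
40 × 3.143 = 125.71 sts.
Nearest multiple of 7: 126.

126 stitches.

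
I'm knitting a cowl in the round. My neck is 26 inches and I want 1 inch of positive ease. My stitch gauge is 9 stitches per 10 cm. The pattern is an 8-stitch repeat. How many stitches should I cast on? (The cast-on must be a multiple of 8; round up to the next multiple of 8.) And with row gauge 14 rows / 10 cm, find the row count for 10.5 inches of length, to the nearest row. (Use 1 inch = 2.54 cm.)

Cast on 64 stitches; work 37 rows.

Finished = 26 + 1 = 27 inches.
27 inches × 2.54 = 68.58 cm.
9/10 = 0.9 sts per cm; 68.58 × 0.9 = 61.72 sts.
Next multiple of 8 → 64.
10.5 inches = 26.67 cm; × 1.4 = 37.34 → 37 rows.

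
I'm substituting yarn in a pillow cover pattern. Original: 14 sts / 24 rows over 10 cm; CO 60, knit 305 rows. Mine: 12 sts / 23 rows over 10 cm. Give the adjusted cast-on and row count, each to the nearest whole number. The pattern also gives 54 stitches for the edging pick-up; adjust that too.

Cast on 51 stitches; work 292 rows; edging pick-up 46 stitches.

Stitches: 60 × 12/14 = 51.43 → 51.
Rows: 305 × 23/24 = 292.29 → 292.
edging pick-up: 54 × 12/14 = 46.29 → 46.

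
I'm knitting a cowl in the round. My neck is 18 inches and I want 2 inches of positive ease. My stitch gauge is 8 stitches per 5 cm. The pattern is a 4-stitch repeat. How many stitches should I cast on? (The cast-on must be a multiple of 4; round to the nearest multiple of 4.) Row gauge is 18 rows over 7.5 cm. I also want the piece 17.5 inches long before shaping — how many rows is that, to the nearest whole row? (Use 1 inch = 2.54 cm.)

Cast on 80 stitches; work 107 rows.

Finished = 18 + 2 = 20 inches.
20 inches × 2.54 = 50.80 cm.
8/5 = 1.6 sts per cm; 50.80 × 1.6 = 81.28 sts.
Nearest multiple of 4 → 80.
17.5 inches = 44.45 cm; × 2.4 = 106.68 → 107 rows.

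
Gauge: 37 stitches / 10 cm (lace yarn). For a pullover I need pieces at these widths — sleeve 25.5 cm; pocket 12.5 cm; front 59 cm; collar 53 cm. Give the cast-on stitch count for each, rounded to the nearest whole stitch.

sleeve 94; pocket 46; front 218; collar 196.

Rate = 37/10 = 3.7 sts per cm.
sleeve: 25.5 × 3.7 = 94.35 → 94.
pocket: 12.5 × 3.7 = 46.25 → 46.
front: 59 × 3.7 = 218.30 → 218.
collar: 53 × 3.7 = 196.10 → 196.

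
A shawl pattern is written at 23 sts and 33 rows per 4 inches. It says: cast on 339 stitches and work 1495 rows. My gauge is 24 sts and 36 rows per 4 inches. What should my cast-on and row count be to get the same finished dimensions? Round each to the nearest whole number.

Cast on 354 stitches; work 1631 rows.

Stitches: 339 × 24/23 = 353.74 → 354.
Rows: 1495 × 36/33 = 1630.91 → 1631.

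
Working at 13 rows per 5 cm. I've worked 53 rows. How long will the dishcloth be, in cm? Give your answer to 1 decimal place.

20.4 cm.

13 rows / 5 cm = 2.6 rows per cm.
53 / 2.6 = 20.38 cm.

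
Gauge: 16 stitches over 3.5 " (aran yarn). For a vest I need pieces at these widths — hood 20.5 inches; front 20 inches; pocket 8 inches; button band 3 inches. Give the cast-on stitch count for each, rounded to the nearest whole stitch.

Rate = 16/3.5 = 4.571 sts per in.
hood: 20.5 × 4.571 = 93.71 → 94.
front: 20 × 4.571 = 91.43 → 91.
pocket: 8 × 4.571 = 36.57 → 37.
button band: 3 × 4.571 = 13.71 → 14.

hood 94; front 91; pocket 37; button band 14.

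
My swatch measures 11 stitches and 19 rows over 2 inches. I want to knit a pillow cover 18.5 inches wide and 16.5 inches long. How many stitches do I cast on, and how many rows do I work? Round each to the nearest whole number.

Stitch gauge = 11/2 = 5.5 sts/in; 18.5 × 5.5 = 101.75 → 102 sts.
Row gauge = 19/2 = 9.5 rows/in; 16.5 × 9.5 = 156.75 → 157 rows.

Cast on 102 stitches and work 157 rows.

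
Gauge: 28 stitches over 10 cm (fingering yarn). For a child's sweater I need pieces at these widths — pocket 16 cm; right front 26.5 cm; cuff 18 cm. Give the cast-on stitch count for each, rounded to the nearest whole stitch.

Rate = 28/10 = 2.8 sts per cm.
pocket: 16 × 2.8 = 44.80 → 45.
right front: 26.5 × 2.8 = 74.20 → 74.
cuff: 18 × 2.8 = 50.40 → 50.

pocket 45; right front 74; cuff 50.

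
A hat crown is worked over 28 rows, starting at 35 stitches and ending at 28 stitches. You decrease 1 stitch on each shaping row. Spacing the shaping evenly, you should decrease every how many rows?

Stitches to remove: |28 − 35| = 7.
Shaping rows needed: 7 / 1 = 7.
28 rows / 7 = every 4 rows.

Decrease every 4th row.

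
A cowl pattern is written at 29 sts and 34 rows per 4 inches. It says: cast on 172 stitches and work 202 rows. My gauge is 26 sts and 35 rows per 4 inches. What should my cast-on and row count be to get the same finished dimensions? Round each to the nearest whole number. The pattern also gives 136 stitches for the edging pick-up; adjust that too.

Stitches: 172 × 26/29 = 154.21 → 154.
Rows: 202 × 35/34 = 207.94 → 208.
edging pick-up: 136 × 26/29 = 121.93 → 122.

Cast on 154 stitches; work 208 rows; edging pick-up 122 stitches.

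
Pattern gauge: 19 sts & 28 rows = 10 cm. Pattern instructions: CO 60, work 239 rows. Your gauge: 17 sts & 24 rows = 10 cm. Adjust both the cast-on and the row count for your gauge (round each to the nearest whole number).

Cast on 54 stitches; work 205 rows.

Stitches: 60 × 17/19 = 53.68 → 54.
Rows: 239 × 24/28 = 204.86 → 205.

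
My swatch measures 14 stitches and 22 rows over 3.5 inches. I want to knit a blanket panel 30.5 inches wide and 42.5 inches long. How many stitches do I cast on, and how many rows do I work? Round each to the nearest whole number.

Cast on 122 stitches and work 267 rows.

Stitch gauge = 14/3.5 = 4 sts/in; 30.5 × 4 = 122.00 → 122 sts.
Row gauge = 22/3.5 = 6.286 rows/in; 42.5 × 6.286 = 267.14 → 267 rows.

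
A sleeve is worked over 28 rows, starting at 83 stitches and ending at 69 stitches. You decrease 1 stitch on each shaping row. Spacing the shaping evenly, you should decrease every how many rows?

Stitches to remove: |69 − 83| = 14.
Shaping rows needed: 14 / 1 = 14.
28 rows / 14 = every 2 rows.

Decrease every 2nd row.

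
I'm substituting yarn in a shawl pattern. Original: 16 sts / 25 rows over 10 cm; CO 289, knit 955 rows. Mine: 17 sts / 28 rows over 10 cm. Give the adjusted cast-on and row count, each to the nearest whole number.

Stitches: 289 × 17/16 = 307.06 → 307.
Rows: 955 × 28/25 = 1069.60 → 1070.

Cast on 307 stitches; work 1070 rows.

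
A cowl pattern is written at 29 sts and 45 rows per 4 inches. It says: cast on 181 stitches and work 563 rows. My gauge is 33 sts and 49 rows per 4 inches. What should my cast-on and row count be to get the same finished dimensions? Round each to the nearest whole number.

Stitches: 181 × 33/29 = 205.97 → 206.
Rows: 563 × 49/45 = 613.04 → 613.

Cast on 206 stitches; work 613 rows.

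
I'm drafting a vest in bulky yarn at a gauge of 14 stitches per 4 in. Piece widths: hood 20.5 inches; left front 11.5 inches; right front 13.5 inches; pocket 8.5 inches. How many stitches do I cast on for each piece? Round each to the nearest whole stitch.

hood 72; left front 40; right front 47; pocket 30.

Rate = 14/4 = 3.5 sts per in.
hood: 20.5 × 3.5 = 71.75 → 72.
left front: 11.5 × 3.5 = 40.25 → 40.
right front: 13.5 × 3.5 = 47.25 → 47.
pocket: 8.5 × 3.5 = 29.75 → 30.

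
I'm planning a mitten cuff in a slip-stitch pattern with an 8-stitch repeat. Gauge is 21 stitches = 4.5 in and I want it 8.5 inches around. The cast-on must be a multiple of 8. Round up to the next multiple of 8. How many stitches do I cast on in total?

Cast on 40 stitches.

21 / 4.5 = 4.667 sts per inch.
8.5 × 4.667 = 39.67 sts.
Next multiple of 8: 40.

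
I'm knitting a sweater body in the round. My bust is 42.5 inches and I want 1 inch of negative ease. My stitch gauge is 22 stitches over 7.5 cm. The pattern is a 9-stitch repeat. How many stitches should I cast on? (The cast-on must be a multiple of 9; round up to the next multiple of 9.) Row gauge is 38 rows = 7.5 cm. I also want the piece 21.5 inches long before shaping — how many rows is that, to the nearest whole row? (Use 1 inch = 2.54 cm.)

Finished = 42.5 − 1 = 41.5 inches.
41.5 inches × 2.54 = 105.41 cm.
22/7.5 = 2.933 sts per cm; 105.41 × 2.933 = 309.20 sts.
Next multiple of 9 → 315.
21.5 inches = 54.61 cm; × 5.067 = 276.69 → 277 rows.

Cast on 315 stitches; work 277 rows.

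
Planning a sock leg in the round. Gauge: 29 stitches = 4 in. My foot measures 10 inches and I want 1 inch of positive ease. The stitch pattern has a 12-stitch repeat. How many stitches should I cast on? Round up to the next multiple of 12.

CO 84 sts.

Finished = 10 + 1 = 11 inches.
29 / 4 = 7.25 sts/in.
11 × 7.25 = 79.75 sts.
Next multiple of 12: 84.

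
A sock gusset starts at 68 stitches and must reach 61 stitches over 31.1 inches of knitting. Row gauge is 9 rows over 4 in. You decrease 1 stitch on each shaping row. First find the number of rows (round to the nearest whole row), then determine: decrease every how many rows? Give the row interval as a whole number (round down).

Rows = 31.1 × 2.25 = 70.0 → 70 rows.
Stitches to remove: 7 → 7 shaping rows (at 1 st each).
70 / 7 = 10.00 → every 10 rows.

Decrease every 10th row.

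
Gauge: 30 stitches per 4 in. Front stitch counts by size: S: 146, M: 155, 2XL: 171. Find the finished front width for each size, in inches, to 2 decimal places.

30/4 = 7.5 sts per in.
S: 146 / 7.5 = 19.467 → 19.47 in.
M: 155 / 7.5 = 20.667 → 20.67 in.
2XL: 171 / 7.5 = 22.800 → 22.80 in.

S 19.47 inches; M 20.67 inches; 2XL 22.80 inches.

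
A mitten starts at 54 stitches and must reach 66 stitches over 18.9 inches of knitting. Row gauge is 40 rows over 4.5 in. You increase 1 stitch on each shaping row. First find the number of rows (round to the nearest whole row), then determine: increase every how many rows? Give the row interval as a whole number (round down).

Rows = 18.9 × 8.889 = 168.0 → 168 rows.
Stitches to add: 12 → 12 shaping rows (at 1 st each).
168 / 12 = 14.00 → every 14 rows.

Increase every 14th row.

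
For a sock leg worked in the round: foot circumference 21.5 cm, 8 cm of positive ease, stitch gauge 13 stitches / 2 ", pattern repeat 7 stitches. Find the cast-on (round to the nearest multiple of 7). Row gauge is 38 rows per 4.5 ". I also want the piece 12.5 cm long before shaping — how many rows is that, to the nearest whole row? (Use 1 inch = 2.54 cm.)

Finished = 21.5 + 8 = 29.5 cm.
29.5 cm × 1/2.54 = 11.61 inches.
13/2 = 6.5 sts per in; 11.61 × 6.5 = 75.49 sts.
Nearest multiple of 7 → 77.
12.5 cm = 4.92 inches; × 8.444 = 41.56 → 42 rows.

Cast on 77 stitches; work 42 rows.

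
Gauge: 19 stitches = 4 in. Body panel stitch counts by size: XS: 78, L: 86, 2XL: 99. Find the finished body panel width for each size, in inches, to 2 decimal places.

XS 16.42 inches; L 18.11 inches; 2XL 20.84 inches.

19/4 = 4.75 sts per in.
XS: 78 / 4.75 = 16.421 → 16.42 in.
L: 86 / 4.75 = 18.105 → 18.11 in.
2XL: 99 / 4.75 = 20.842 → 20.84 in.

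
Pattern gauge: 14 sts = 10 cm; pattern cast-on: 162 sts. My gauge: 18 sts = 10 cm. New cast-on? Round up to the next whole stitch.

209 stitches.

Scale factor = 18 / 14 = 1.286.
162 × 18 / 14 = 208.29 sts.
→ 209 sts.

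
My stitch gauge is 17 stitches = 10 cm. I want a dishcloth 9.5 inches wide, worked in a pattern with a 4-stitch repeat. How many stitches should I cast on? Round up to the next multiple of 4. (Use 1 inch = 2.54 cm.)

44 stitches.

9.5 in = 9.5 × 2.54 = 24.13 cm.
17 / 10 = 1.7 sts/cm.
24.13 × 1.7 = 41.02 sts.
→ 44.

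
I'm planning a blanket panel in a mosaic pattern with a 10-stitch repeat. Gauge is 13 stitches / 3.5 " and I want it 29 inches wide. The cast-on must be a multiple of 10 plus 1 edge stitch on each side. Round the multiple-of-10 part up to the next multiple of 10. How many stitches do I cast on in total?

CO 112 sts.

13 / 3.5 = 3.714 sts per inch.
29 × 3.714 = 107.71 sts.
Less 2 edge sts → 105.71 for the repeat.
Next multiple of 10: 110.
Add back 2 edge sts → 112.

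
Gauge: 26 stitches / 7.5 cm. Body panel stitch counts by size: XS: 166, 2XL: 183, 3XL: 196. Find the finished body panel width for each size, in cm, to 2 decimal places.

XS 47.88 cm; 2XL 52.79 cm; 3XL 56.54 cm.

26/7.5 = 3.467 sts per cm.
XS: 166 / 3.467 = 47.885 → 47.88 cm.
2XL: 183 / 3.467 = 52.788 → 52.79 cm.
3XL: 196 / 3.467 = 56.538 → 56.54 cm.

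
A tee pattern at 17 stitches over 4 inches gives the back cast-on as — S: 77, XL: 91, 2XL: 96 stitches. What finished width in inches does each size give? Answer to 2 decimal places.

17/4 = 4.25 sts per in.
S: 77 / 4.25 = 18.118 → 18.12 in.
XL: 91 / 4.25 = 21.412 → 21.41 in.
2XL: 96 / 4.25 = 22.588 → 22.59 in.

S 18.12 inches; XL 21.41 inches; 2XL 22.59 inches.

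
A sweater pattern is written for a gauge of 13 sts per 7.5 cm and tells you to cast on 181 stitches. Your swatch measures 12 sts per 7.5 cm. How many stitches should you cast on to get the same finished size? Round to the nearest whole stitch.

167 stitches.

Scale factor = 12 / 13 = 0.923.
181 × 12 / 13 = 167.08 sts.
→ 167 sts.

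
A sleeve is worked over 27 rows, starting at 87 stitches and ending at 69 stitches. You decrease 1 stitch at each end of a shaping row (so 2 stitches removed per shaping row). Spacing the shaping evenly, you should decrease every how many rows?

Stitches to remove: |69 − 87| = 18.
Shaping rows needed: 18 / 2 = 9.
27 rows / 9 = every 3 rows.

Decrease every 3rd row.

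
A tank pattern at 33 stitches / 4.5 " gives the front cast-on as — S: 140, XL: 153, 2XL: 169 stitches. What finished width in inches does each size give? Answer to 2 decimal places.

33/4.5 = 7.333 sts per in.
S: 140 / 7.333 = 19.091 → 19.09 in.
XL: 153 / 7.333 = 20.864 → 20.86 in.
2XL: 169 / 7.333 = 23.045 → 23.05 in.

S 19.09 inches; XL 20.86 inches; 2XL 23.05 inches.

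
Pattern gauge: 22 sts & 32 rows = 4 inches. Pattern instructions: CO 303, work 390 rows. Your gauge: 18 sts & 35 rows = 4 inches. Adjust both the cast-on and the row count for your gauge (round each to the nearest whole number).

Stitches: 303 × 18/22 = 247.91 → 248.
Rows: 390 × 35/32 = 426.56 → 427.

Cast on 248 stitches; work 427 rows.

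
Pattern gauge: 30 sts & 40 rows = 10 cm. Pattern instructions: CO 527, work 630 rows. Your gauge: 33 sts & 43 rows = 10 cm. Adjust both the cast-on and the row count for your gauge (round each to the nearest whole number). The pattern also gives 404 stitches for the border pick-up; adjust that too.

Cast on 580 stitches; work 677 rows; border pick-up 444 stitches.

Stitches: 527 × 33/30 = 579.70 → 580.
Rows: 630 × 43/40 = 677.25 → 677.
border pick-up: 404 × 33/30 = 444.40 → 444.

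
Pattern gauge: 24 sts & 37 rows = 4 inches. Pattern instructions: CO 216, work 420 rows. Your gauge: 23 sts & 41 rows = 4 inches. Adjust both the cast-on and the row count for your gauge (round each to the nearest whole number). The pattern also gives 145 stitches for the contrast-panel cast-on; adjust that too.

Stitches: 216 × 23/24 = 207.00 → 207.
Rows: 420 × 41/37 = 465.41 → 465.
contrast-panel cast-on: 145 × 23/24 = 138.96 → 139.

Cast on 207 stitches; work 465 rows; contrast-panel cast-on 139 stitches.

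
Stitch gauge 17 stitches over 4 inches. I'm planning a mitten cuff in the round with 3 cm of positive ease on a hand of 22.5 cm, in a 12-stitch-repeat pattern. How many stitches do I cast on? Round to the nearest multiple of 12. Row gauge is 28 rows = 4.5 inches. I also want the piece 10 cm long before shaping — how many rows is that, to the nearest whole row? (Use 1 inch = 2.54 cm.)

Finished = 22.5 + 3 = 25.5 cm.
25.5 cm × 1/2.54 = 10.04 inches.
17/4 = 4.25 sts per in; 10.04 × 4.25 = 42.67 sts.
Nearest multiple of 12 → 48.
10 cm = 3.94 inches; × 6.222 = 24.50 → 24 rows.

Cast on 48 stitches; work 24 rows.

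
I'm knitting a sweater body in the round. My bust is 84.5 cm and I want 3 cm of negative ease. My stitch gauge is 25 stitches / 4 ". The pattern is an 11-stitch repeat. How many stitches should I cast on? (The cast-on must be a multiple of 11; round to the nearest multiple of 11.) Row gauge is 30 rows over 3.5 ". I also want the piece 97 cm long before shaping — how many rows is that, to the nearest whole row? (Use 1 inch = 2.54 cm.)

Finished = 84.5 − 3 = 81.5 cm.
81.5 cm × 1/2.54 = 32.09 inches.
25/4 = 6.25 sts per in; 32.09 × 6.25 = 200.54 sts.
Nearest multiple of 11 → 198.
97 cm = 38.19 inches; × 8.571 = 327.33 → 327 rows.

Cast on 198 stitches; work 327 rows.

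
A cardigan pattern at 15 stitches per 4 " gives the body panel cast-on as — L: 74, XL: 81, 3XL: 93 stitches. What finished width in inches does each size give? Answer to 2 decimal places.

L 19.73 inches; XL 21.60 inches; 3XL 24.80 inches.

15/4 = 3.75 sts per in.
L: 74 / 3.75 = 19.733 → 19.73 in.
XL: 81 / 3.75 = 21.600 → 21.60 in.
3XL: 93 / 3.75 = 24.800 → 24.80 in.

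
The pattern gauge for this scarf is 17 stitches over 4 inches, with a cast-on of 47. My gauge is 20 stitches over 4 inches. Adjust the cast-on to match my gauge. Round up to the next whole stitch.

Cast on 56 stitches.

Scale factor = 20 / 17 = 1.176.
47 × 20 / 17 = 55.29 sts.
→ 56 sts.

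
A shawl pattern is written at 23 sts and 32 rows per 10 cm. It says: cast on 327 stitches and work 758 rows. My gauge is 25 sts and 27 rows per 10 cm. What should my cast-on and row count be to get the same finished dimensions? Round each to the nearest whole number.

Stitches: 327 × 25/23 = 355.43 → 355.
Rows: 758 × 27/32 = 639.56 → 640.

Cast on 355 stitches; work 640 rows.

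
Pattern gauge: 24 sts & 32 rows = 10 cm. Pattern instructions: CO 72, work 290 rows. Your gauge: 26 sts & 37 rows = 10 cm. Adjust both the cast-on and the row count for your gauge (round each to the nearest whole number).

Stitches: 72 × 26/24 = 78.00 → 78.
Rows: 290 × 37/32 = 335.31 → 335.

Cast on 78 stitches; work 335 rows.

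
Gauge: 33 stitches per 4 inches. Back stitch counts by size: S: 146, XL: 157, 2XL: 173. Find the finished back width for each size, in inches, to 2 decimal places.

33/4 = 8.25 sts per in.
S: 146 / 8.25 = 17.697 → 17.70 in.
XL: 157 / 8.25 = 19.030 → 19.03 in.
2XL: 173 / 8.25 = 20.970 → 20.97 in.

S 17.70 inches; XL 19.03 inches; 2XL 20.97 inches.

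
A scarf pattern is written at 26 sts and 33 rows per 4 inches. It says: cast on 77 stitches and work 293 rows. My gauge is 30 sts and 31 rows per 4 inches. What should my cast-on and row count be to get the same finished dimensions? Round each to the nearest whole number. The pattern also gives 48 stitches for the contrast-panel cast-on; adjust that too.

Cast on 89 stitches; work 275 rows; contrast-panel cast-on 55 stitches.

Stitches: 77 × 30/26 = 88.85 → 89.
Rows: 293 × 31/33 = 275.24 → 275.
contrast-panel cast-on: 48 × 30/26 = 55.38 → 55.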